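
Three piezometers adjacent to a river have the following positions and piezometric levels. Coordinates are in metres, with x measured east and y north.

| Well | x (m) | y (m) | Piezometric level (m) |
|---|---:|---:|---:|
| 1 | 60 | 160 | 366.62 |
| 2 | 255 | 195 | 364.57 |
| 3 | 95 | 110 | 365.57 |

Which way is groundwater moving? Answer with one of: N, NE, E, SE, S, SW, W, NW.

Three-point gradient (reference 1): Δ to 2 = (195, 35, -2.05), Δ to 3 = (35, -50, -1.05).
∂h/∂x = -0.01269, ∂h/∂y = +0.01212 (det = -10975).
Flow = −∇h = (+0.01269 east, -0.01212 north), which points southeast.

SE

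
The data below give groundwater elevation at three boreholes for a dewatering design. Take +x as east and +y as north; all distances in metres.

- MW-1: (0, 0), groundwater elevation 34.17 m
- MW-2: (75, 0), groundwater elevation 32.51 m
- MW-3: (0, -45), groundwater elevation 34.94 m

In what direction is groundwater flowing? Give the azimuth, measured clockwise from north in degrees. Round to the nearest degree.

052°

∂h/∂x = (32.51 − 34.17) / (75 − 0) = -0.02213
∂h/∂y = (34.94 − 34.17) / (-45 − 0) = -0.01711
Flow direction (−∇h) has components (+0.02213 E, +0.01711 N).
Azimuth = atan2(E, N) = atan2(+0.02213, +0.01711) = 52.3° ≈ 052°.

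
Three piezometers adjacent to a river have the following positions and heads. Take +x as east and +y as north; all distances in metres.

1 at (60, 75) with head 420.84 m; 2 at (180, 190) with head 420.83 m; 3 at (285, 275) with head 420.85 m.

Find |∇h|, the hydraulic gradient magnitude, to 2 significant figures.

0.0025

Taking 1 as reference: 2−1 = (120, 115, -0.01); 3−1 = (225, 200, +0.01).
Solve a·Δx + b·Δy = Δh: det = 120·200 − 225·115 = -1875.
∂h/∂x = [(-0.01)·200 − (+0.01)·115] / -1875 = +0.001680
∂h/∂y = [120·(+0.01) − 225·(-0.01)] / -1875 = -0.001840
|∇h| = √(0.001680² + -0.001840²) = 0.002492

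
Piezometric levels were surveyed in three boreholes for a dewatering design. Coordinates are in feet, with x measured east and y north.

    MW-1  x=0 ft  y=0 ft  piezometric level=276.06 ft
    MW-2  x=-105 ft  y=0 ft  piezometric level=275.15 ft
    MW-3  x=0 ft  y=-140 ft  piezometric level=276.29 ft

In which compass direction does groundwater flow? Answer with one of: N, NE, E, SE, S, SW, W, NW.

∂h/∂x = (275.15 − 276.06) / (-105 − 0) = +0.008667
∂h/∂y = (276.29 − 276.06) / (-140 − 0) = -0.001643
Flow = −∇h = (-0.008667 east, +0.001643 north), which points west.

W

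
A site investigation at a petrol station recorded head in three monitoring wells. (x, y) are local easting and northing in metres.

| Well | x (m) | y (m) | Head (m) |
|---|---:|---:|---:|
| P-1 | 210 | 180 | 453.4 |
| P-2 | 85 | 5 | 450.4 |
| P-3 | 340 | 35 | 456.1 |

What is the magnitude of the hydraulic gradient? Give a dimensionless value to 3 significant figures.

0.0222

Differences from P-1: to P-2 (Δx, Δy, Δh) = (-125, -175, -3.0); to P-3 = (130, -145, +2.7).
Determinant of the coordinate differences = (-125)·(-145) − 130·(-175) = 40875.
∂h/∂x = [(-3.0)·(-145) − (+2.7)·(-175)] / 40875 = +0.02220
∂h/∂y = [(-125)·(+2.7) − 130·(-3.0)] / 40875 = +0.001284
|∇h| = √(0.02220² + 0.001284²) = 0.02224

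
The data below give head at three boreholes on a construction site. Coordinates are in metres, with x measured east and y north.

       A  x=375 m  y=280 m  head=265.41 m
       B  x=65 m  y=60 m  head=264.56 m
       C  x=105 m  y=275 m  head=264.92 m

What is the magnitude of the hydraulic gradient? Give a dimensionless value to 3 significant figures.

0.00224

Three-point gradient (reference A): Δ to B = (-310, -220, -0.85), Δ to C = (-270, -5, -0.49).
∂h/∂x = +0.001790, ∂h/∂y = +0.001341 (det = -57850).
|∇h| = √(0.001790² + 0.001341²) = 0.002237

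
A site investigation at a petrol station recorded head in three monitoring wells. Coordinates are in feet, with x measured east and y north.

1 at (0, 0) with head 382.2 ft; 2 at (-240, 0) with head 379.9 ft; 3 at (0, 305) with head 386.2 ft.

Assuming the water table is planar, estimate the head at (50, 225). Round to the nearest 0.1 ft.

∂h/∂x = (379.9 − 382.2) / (-240 − 0) = +0.009583
∂h/∂y = (386.2 − 382.2) / (305 − 0) = +0.01311
h(50, 225) = 382.2 + (+0.009583)·(50) + (+0.01311)·(225) = 382.2 +0.479 +2.951 = 385.630 ft.

385.6 ft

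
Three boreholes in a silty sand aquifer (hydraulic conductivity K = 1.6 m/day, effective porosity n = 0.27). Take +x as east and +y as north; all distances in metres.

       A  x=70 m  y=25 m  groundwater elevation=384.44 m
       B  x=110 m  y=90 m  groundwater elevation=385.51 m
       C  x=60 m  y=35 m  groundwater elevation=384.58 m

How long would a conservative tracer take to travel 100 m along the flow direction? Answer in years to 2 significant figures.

3.0 years

With h = a·x + b·y + c and A as origin, the differences give:
  40·a + 65·b = +1.07
  (-10)·a + 10·b = +0.14
Eliminate b (×10 and ×65, subtract): 1050·a = 1.600 → a = ∂h/∂x = +0.001524
Back-substitute: b = ∂h/∂y = +0.01552.
|∇h| = √(0.001524² + 0.01552²) = 0.01559
Seepage velocity v = K·i/n = 1.6 × 0.01559 / 0.27 = 0.09239 m/day.
t = 100 / 0.09239 = 1082 days = 2.96 years.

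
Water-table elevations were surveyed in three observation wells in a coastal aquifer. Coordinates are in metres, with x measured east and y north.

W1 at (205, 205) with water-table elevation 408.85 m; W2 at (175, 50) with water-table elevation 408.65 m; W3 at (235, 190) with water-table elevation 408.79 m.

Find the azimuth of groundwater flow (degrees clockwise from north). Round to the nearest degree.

Taking W1 as reference: W2−W1 = (-30, -155, -0.20); W3−W1 = (30, -15, -0.06).
Determinant of the coordinate differences = (-30)·(-15) − 30·(-155) = 5100.
∂h/∂x = [(-0.20)·(-15) − (-0.06)·(-155)] / 5100 = -0.001235
∂h/∂y = [(-30)·(-0.06) − 30·(-0.20)] / 5100 = +0.001529
Flow direction (−∇h) has components (+0.001235 E, -0.001529 N).
Azimuth = atan2(E, N) = atan2(+0.001235, -0.001529) = 141.1° ≈ 141°.

141°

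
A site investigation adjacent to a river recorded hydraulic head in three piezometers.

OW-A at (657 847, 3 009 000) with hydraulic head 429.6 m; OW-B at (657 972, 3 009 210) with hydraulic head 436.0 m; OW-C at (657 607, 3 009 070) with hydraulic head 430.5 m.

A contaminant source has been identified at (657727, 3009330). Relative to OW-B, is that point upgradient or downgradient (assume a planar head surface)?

Differences from OW-A: to OW-B (Δx, Δy, Δh) = (125, 210, +6.4); to OW-C = (-240, 70, +0.9).
Solve a·Δx + b·Δy = Δh: det = 125·70 − (-240)·210 = 59150.
∂h/∂x = [(+6.4)·70 − (+0.9)·210] / 59150 = +0.004379
∂h/∂y = [125·(+0.9) − (-240)·(+6.4)] / 59150 = +0.02787
Head at (657727, 3009330) = 429.6 + (+0.004379)·(-120) + (+0.02787)·(330) = 438.27 m.
That is higher than the 436.0 m at OW-B, so the point is upgradient.

upgradient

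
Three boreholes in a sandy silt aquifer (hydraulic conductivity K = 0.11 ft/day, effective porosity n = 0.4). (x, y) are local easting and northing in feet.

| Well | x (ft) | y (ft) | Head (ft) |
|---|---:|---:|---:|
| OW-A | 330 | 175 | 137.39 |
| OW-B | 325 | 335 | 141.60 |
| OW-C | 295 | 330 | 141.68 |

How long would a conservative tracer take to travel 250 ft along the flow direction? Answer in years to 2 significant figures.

Three-point gradient (reference OW-A): Δ to OW-B = (-5, 160, +4.21), Δ to OW-C = (-35, 155, +4.29).
∂h/∂x = -0.007016, ∂h/∂y = +0.02609 (det = 4825).
|∇h| = √(-0.007016² + 0.02609²) = 0.02702
Seepage velocity v = K·i/n = 0.11 × 0.02702 / 0.4 = 0.00743 ft/day.
t = 250 / 0.00743 = 3.365e+04 days = 92.1 years.

92 years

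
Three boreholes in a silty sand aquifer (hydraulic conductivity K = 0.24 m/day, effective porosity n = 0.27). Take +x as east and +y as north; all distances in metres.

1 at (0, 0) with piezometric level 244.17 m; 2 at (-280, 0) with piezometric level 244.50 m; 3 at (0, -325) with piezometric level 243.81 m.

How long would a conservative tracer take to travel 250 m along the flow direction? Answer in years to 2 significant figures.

∂h/∂x = (244.50 − 244.17) / (-280 − 0) = -0.001179
∂h/∂y = (243.81 − 244.17) / (-325 − 0) = +0.001108
|∇h| = √(-0.001179² + 0.001108²) = 0.001618
Seepage velocity v = K·i/n = 0.24 × 0.001618 / 0.27 = 0.001438 m/day.
t = 250 / 0.001438 = 1.739e+05 days = 476 years.

480 years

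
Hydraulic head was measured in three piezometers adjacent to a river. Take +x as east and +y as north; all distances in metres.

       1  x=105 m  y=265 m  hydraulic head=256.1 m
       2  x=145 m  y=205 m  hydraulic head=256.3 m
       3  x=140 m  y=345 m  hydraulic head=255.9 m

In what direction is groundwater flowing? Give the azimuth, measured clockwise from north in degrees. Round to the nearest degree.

345°

Differences from 1: to 2 (Δx, Δy, Δh) = (40, -60, +0.2); to 3 = (35, 80, -0.2).
Determinant of the coordinate differences = 40·80 − 35·(-60) = 5300.
∂h/∂x = [(+0.2)·80 − (-0.2)·(-60)] / 5300 = +0.0007547
∂h/∂y = [40·(-0.2) − 35·(+0.2)] / 5300 = -0.002830
Flow direction (−∇h) has components (-0.0007547 E, +0.002830 N).
Azimuth = atan2(E, N) = atan2(-0.0007547, +0.002830) = 345.1° ≈ 345°.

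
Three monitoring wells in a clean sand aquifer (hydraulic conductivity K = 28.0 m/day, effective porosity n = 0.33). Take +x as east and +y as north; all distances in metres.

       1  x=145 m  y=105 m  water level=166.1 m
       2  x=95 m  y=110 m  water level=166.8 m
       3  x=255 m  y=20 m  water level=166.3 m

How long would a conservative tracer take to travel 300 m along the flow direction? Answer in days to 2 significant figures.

Differences from 1: to 2 (Δx, Δy, Δh) = (-50, 5, +0.7); to 3 = (110, -85, +0.2).
Determinant of the coordinate differences = (-50)·(-85) − 110·5 = 3700.
∂h/∂x = [(+0.7)·(-85) − (+0.2)·5] / 3700 = -0.01635
∂h/∂y = [(-50)·(+0.2) − 110·(+0.7)] / 3700 = -0.02351
|∇h| = √(-0.01635² + -0.02351²) = 0.02864
Seepage velocity v = K·i/n = 28.0 × 0.02864 / 0.33 = 2.43 m/day.
t = 300 / 2.43 = 123.5 days.

120 days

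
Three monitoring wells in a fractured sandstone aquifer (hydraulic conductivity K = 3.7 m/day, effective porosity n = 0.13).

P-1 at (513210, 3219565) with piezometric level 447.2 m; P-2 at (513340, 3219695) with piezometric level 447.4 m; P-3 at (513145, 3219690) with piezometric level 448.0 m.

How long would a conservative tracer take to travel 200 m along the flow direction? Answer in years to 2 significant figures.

3.4 years

Three-point gradient (reference P-1): Δ to P-2 = (130, 130, +0.2), Δ to P-3 = (-65, 125, +0.8).
∂h/∂x = -0.003198, ∂h/∂y = +0.004737 (det = 24700).
|∇h| = √(-0.003198² + 0.004737²) = 0.005715
Seepage velocity v = K·i/n = 3.7 × 0.005715 / 0.13 = 0.1627 m/day.
t = 200 / 0.1627 = 1229 days = 3.36 years.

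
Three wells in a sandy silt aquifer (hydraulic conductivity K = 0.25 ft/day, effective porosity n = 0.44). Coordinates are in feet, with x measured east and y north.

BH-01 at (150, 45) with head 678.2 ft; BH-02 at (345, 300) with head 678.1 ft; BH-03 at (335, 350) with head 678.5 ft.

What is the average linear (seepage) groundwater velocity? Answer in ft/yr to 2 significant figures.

2.2 ft/yr

With h = a·x + b·y + c and BH-01 as origin, the differences give:
  195·a + 255·b = -0.1
  185·a + 305·b = +0.3
Eliminate b (×305 and ×255, subtract): 12300·a = -107.00 → a = ∂h/∂x = -0.008699
Back-substitute: b = ∂h/∂y = +0.006260.
|∇h| = √(-0.008699² + 0.006260²) = 0.01072
Seepage velocity v = K·i/n = 0.25 × 0.01072 / 0.44 = 0.006091 ft/day = 2.225 ft/yr.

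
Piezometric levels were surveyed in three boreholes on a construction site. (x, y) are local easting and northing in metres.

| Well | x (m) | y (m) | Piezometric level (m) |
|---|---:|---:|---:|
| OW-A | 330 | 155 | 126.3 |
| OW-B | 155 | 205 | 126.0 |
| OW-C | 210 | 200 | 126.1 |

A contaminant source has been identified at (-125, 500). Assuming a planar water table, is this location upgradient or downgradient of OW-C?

Differences from OW-A: to OW-B (Δx, Δy, Δh) = (-175, 50, -0.3); to OW-C = (-120, 45, -0.2).
Solve a·Δx + b·Δy = Δh: det = (-175)·45 − (-120)·50 = -1875.
∂h/∂x = [(-0.3)·45 − (-0.2)·50] / -1875 = +0.001867
∂h/∂y = [(-175)·(-0.2) − (-120)·(-0.3)] / -1875 = +0.0005333
Head at (-125, 500) = 126.3 + (+0.001867)·(-455) + (+0.0005333)·(345) = 125.63 m.
That is lower than the 126.1 m at OW-C, so the point is downgradient.

downgradient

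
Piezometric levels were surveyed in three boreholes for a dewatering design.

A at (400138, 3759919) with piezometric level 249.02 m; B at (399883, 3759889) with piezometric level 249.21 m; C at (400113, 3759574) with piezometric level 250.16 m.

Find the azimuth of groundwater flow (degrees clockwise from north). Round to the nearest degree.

Three-point gradient (reference A): Δ to B = (-255, -30, +0.19), Δ to C = (-25, -345, +1.14).
∂h/∂x = -0.0003594, ∂h/∂y = -0.003278 (det = 87225).
Flow direction (−∇h) has components (+0.0003594 E, +0.003278 N).
Azimuth = atan2(E, N) = atan2(+0.0003594, +0.003278) = 6.3° ≈ 006°.

006°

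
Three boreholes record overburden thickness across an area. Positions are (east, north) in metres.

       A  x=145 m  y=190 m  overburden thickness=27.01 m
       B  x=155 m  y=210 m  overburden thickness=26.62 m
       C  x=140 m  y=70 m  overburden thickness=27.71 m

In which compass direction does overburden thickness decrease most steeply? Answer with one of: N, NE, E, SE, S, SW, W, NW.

With d = a·x + b·y + c and A as origin, the differences give:
  10·a + 20·b = -0.39
  (-5)·a + (-120)·b = +0.70
Eliminate b (×(-120) and ×20, subtract): -1100·a = 32.800 → a = ∂d/∂x = -0.02982
Back-substitute: b = ∂d/∂y = -0.004591.
Steepest decrease is along −∇f = (+0.02982 E, +0.004591 N) → east.

E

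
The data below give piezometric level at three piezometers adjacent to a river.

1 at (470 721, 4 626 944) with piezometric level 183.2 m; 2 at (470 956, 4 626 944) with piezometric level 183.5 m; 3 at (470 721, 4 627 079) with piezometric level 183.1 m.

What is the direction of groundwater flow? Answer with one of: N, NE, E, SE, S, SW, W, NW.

NW

∂h/∂x = (183.5 − 183.2) / (470956 − 470721) = +0.001277
∂h/∂y = (183.1 − 183.2) / (4627079 − 4626944) = -0.0007407
Flow = −∇h = (-0.001277 east, +0.0007407 north), which points northwest.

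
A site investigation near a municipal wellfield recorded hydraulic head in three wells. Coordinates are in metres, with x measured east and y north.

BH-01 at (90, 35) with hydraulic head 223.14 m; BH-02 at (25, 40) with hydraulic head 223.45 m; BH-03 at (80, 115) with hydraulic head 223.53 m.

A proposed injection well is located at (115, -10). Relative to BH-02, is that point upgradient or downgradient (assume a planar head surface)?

Taking BH-01 as reference: BH-02−BH-01 = (-65, 5, +0.31); BH-03−BH-01 = (-10, 80, +0.39).
Determinant of the coordinate differences = (-65)·80 − (-10)·5 = -5150.
∂h/∂x = [(+0.31)·80 − (+0.39)·5] / -5150 = -0.004437
∂h/∂y = [(-65)·(+0.39) − (-10)·(+0.31)] / -5150 = +0.004320
Head at (115, -10) = 223.14 + (-0.004437)·(25) + (+0.004320)·(-45) = 222.83 m.
That is lower than the 223.45 m at BH-02, so the point is downgradient.

downgradient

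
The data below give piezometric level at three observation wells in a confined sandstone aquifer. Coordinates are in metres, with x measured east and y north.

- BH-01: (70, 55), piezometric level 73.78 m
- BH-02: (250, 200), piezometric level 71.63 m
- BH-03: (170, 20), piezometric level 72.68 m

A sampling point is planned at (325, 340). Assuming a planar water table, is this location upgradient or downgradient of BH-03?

With h = a·x + b·y + c and BH-01 as origin, the differences give:
  180·a + 145·b = -2.15
  100·a + (-35)·b = -1.10
Eliminate b (×(-35) and ×145, subtract): -20800·a = 234.750 → a = ∂h/∂x = -0.01129
Back-substitute: b = ∂h/∂y = -0.0008173.
Head at (325, 340) = 73.78 + (-0.01129)·(255) + (-0.0008173)·(285) = 70.67 m.
That is lower than the 72.68 m at BH-03, so the point is downgradient.

downgradient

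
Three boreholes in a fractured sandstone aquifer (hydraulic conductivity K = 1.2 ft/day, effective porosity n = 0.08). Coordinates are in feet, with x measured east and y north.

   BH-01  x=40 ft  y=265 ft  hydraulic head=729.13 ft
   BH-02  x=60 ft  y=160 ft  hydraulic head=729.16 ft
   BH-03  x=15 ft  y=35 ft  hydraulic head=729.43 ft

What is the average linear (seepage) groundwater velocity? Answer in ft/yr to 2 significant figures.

Taking BH-01 as reference: BH-02−BH-01 = (20, -105, +0.03); BH-03−BH-01 = (-25, -230, +0.30).
Determinant of the coordinate differences = 20·(-230) − (-25)·(-105) = -7225.
∂h/∂x = [(+0.03)·(-230) − (+0.30)·(-105)] / -7225 = -0.003405
∂h/∂y = [20·(+0.30) − (-25)·(+0.03)] / -7225 = -0.0009343
|∇h| = √(-0.003405² + -0.0009343²) = 0.003531
Seepage velocity v = K·i/n = 1.2 × 0.003531 / 0.08 = 0.05296 ft/day = 19.34 ft/yr.

19 ft/yr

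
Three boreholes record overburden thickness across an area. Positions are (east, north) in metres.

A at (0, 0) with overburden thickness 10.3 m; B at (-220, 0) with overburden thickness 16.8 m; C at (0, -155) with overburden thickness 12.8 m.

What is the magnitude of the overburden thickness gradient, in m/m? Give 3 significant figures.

0.0337 m/m

∂d/∂x = (16.8 − 10.3) / (-220 − 0) = -0.02955
∂d/∂y = (12.8 − 10.3) / (-155 − 0) = -0.01613
|∇f| = √(-0.02955² + -0.01613²) = 0.03367 m/m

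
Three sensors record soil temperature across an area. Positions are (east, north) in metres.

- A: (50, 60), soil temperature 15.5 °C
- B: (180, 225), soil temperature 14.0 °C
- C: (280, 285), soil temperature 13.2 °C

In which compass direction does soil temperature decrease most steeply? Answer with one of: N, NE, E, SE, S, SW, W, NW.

Differences from A: to B (Δx, Δy, Δh) = (130, 165, -1.5); to C = (230, 225, -2.3).
Solve a·Δx + b·Δy = ΔT: det = 130·225 − 230·165 = -8700.
∂T/∂x = [(-1.5)·225 − (-2.3)·165] / -8700 = -0.004828
∂T/∂y = [130·(-2.3) − 230·(-1.5)] / -8700 = -0.005287
Steepest decrease is along −∇f = (+0.004828 E, +0.005287 N) → northeast.

NE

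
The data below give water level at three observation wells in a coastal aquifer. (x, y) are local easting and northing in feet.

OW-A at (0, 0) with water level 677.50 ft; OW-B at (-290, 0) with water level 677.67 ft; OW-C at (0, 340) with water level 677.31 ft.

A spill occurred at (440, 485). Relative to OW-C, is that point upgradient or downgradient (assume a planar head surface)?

downgradient

∂h/∂x = (677.67 − 677.50) / (-290 − 0) = -0.0005862
∂h/∂y = (677.31 − 677.50) / (340 − 0) = -0.0005588
Head at (440, 485) = 677.50 + (-0.0005862)·(440) + (-0.0005588)·(485) = 676.97 ft.
That is lower than the 677.31 ft at OW-C, so the point is downgradient.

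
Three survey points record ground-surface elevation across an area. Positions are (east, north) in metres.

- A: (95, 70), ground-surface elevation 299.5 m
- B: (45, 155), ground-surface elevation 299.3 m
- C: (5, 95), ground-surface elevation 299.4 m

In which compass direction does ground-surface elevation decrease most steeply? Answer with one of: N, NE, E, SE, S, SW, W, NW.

Three-point gradient (reference A): Δ to B = (-50, 85, -0.2), Δ to C = (-90, 25, -0.1).
∂z/∂x = +0.0005469, ∂z/∂y = -0.002031 (det = 6400).
Steepest decrease is along −∇f = (-0.0005469 E, +0.002031 N) → north.

N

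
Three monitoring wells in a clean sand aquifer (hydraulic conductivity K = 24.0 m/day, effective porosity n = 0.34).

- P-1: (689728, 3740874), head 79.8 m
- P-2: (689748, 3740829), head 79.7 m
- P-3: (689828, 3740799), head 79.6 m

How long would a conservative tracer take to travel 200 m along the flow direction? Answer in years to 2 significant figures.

3.8 years

Differences from P-1: to P-2 (Δx, Δy, Δh) = (20, -45, -0.1); to P-3 = (100, -75, -0.2).
Determinant of the coordinate differences = 20·(-75) − 100·(-45) = 3000.
∂h/∂x = [(-0.1)·(-75) − (-0.2)·(-45)] / 3000 = -0.0005000
∂h/∂y = [20·(-0.2) − 100·(-0.1)] / 3000 = +0.002000
|∇h| = √(-0.0005000² + 0.002000²) = 0.002062
Seepage velocity v = K·i/n = 24.0 × 0.002062 / 0.34 = 0.1456 m/day.
t = 200 / 0.1456 = 1374 days = 3.76 years.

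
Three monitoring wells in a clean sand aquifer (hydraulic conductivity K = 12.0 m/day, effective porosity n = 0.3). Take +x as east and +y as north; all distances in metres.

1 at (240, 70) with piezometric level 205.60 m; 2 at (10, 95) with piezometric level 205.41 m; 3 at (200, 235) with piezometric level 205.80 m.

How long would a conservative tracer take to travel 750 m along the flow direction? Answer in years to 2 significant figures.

Three-point gradient (reference 1): Δ to 2 = (-230, 25, -0.19), Δ to 3 = (-40, 165, +0.20).
∂h/∂x = +0.0009838, ∂h/∂y = +0.001451 (det = -36950).
|∇h| = √(0.0009838² + 0.001451²) = 0.001753
Seepage velocity v = K·i/n = 12.0 × 0.001753 / 0.3 = 0.07012 m/day.
t = 750 / 0.07012 = 1.07e+04 days = 29.3 years.

29 years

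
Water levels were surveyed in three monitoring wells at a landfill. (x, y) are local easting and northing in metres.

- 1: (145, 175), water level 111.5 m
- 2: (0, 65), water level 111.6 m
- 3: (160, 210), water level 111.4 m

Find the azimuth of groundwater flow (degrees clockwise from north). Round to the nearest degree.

330°

Taking 1 as reference: 2−1 = (-145, -110, +0.1); 3−1 = (15, 35, -0.1).
Solve a·Δx + b·Δy = Δh: det = (-145)·35 − 15·(-110) = -3425.
∂h/∂x = [(+0.1)·35 − (-0.1)·(-110)] / -3425 = +0.002190
∂h/∂y = [(-145)·(-0.1) − 15·(+0.1)] / -3425 = -0.003796
Flow direction (−∇h) has components (-0.002190 E, +0.003796 N).
Azimuth = atan2(E, N) = atan2(-0.002190, +0.003796) = 330.0° ≈ 330°.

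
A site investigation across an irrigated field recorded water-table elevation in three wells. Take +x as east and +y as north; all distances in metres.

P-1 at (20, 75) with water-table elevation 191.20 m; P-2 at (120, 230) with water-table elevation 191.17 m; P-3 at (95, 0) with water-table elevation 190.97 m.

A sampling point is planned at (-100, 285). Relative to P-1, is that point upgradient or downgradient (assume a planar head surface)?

upgradient

Differences from P-1: to P-2 (Δx, Δy, Δh) = (100, 155, -0.03); to P-3 = (75, -75, -0.23).
Solve a·Δx + b·Δy = Δh: det = 100·(-75) − 75·155 = -19125.
∂h/∂x = [(-0.03)·(-75) − (-0.23)·155] / -19125 = -0.001982
∂h/∂y = [100·(-0.23) − 75·(-0.03)] / -19125 = +0.001085
Head at (-100, 285) = 191.20 + (-0.001982)·(-120) + (+0.001085)·(210) = 191.67 m.
That is higher than the 191.20 m at P-1, so the point is upgradient.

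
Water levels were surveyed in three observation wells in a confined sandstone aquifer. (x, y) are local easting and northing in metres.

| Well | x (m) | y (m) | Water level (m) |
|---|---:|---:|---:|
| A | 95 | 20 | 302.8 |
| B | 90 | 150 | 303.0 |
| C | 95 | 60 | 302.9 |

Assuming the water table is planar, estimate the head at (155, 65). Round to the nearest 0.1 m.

304.4 m

With h = a·x + b·y + c and A as origin, the differences give:
  (-5)·a + 130·b = +0.2
  0·a + 40·b = +0.1
Eliminate b (×40 and ×130, subtract): -200·a = -5.00 → a = ∂h/∂x = +0.02500
Back-substitute: b = ∂h/∂y = +0.002500.
h(155, 65) = 302.8 + (+0.02500)·(60) + (+0.002500)·(45) = 302.8 +1.500 +0.112 = 304.412 m.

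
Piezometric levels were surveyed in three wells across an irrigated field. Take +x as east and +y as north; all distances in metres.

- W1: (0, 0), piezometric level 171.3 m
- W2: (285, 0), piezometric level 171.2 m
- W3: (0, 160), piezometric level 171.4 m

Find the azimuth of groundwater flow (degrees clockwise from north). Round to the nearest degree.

151°

∂h/∂x = (171.2 − 171.3) / (285 − 0) = -0.0003509
∂h/∂y = (171.4 − 171.3) / (160 − 0) = +0.0006250
Flow direction (−∇h) has components (+0.0003509 E, -0.0006250 N).
Azimuth = atan2(E, N) = atan2(+0.0003509, -0.0006250) = 150.7° ≈ 151°.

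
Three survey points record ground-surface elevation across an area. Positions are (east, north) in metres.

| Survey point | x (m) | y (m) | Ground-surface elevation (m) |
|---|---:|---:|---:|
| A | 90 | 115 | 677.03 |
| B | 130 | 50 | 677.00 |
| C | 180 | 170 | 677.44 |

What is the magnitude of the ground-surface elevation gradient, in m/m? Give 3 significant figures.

With z = a·x + b·y + c and A as origin, the differences give:
  40·a + (-65)·b = -0.03
  90·a + 55·b = +0.41
Eliminate b (×55 and ×(-65), subtract): 8050·a = 25.000 → a = ∂z/∂x = +0.003106
Back-substitute: b = ∂z/∂y = +0.002373.
|∇f| = √(0.003106² + 0.002373²) = 0.003909 m/m

0.00391 m/m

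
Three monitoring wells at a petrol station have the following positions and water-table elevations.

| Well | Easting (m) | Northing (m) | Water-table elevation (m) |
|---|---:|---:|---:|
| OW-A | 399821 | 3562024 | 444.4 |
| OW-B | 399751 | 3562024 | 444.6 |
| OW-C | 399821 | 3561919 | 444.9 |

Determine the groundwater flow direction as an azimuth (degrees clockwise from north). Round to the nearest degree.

∂h/∂x = (444.6 − 444.4) / (399751 − 399821) = -0.002857
∂h/∂y = (444.9 − 444.4) / (3561919 − 3562024) = -0.004762
Flow direction (−∇h) has components (+0.002857 E, +0.004762 N).
Azimuth = atan2(E, N) = atan2(+0.002857, +0.004762) = 31.0° ≈ 031°.

031°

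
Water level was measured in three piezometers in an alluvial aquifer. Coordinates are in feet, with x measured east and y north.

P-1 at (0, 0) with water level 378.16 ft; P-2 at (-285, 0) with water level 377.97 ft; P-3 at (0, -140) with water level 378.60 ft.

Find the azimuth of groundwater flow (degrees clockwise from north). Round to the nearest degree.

348°

∂h/∂x = (377.97 − 378.16) / (-285 − 0) = +0.0006667
∂h/∂y = (378.60 − 378.16) / (-140 − 0) = -0.003143
Flow direction (−∇h) has components (-0.0006667 E, +0.003143 N).
Azimuth = atan2(E, N) = atan2(-0.0006667, +0.003143) = 348.0° ≈ 348°.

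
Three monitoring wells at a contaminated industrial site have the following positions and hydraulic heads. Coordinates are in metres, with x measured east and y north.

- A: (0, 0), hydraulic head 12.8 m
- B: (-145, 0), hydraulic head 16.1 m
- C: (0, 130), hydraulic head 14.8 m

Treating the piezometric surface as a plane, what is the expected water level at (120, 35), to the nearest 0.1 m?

10.6 m

∂h/∂x = (16.1 − 12.8) / (-145 − 0) = -0.02276
∂h/∂y = (14.8 − 12.8) / (130 − 0) = +0.01538
h(120, 35) = 12.8 + (-0.02276)·(120) + (+0.01538)·(35) = 12.8 -2.731 +0.538 = 10.607 m.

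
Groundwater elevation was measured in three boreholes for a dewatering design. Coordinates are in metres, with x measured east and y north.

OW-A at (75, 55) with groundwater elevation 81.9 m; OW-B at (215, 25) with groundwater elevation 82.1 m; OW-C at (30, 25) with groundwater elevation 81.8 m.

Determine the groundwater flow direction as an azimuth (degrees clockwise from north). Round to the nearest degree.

241°

With h = a·x + b·y + c and OW-A as origin, the differences give:
  140·a + (-30)·b = +0.2
  (-45)·a + (-30)·b = -0.1
Eliminate b (×(-30) and ×(-30), subtract): -5550·a = -9.00 → a = ∂h/∂x = +0.001622
Back-substitute: b = ∂h/∂y = +0.0009009.
Flow direction (−∇h) has components (-0.001622 E, -0.0009009 N).
Azimuth = atan2(E, N) = atan2(-0.001622, -0.0009009) = 240.9° ≈ 241°.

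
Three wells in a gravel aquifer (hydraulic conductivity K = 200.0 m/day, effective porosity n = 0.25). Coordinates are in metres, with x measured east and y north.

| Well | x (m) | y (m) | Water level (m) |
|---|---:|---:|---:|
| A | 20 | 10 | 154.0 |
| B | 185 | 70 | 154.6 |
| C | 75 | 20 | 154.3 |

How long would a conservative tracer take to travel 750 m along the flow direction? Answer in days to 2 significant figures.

Taking A as reference: B−A = (165, 60, +0.6); C−A = (55, 10, +0.3).
Determinant of the coordinate differences = 165·10 − 55·60 = -1650.
∂h/∂x = [(+0.6)·10 − (+0.3)·60] / -1650 = +0.007273
∂h/∂y = [165·(+0.3) − 55·(+0.6)] / -1650 = -0.01000
|∇h| = √(0.007273² + -0.01000²) = 0.01237
Seepage velocity v = K·i/n = 200.0 × 0.01237 / 0.25 = 9.896 m/day.
t = 750 / 9.896 = 75.79 days.

76 days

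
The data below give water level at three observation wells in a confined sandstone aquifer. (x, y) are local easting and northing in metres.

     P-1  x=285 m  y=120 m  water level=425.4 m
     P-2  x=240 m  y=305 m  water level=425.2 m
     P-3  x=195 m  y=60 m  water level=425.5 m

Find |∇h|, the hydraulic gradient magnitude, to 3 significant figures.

With h = a·x + b·y + c and P-1 as origin, the differences give:
  (-45)·a + 185·b = -0.2
  (-90)·a + (-60)·b = +0.1
Eliminate b (×(-60) and ×185, subtract): 19350·a = -6.50 → a = ∂h/∂x = -0.0003359
Back-substitute: b = ∂h/∂y = -0.001163.
|∇h| = √(-0.0003359² + -0.001163²) = 0.001211

0.00121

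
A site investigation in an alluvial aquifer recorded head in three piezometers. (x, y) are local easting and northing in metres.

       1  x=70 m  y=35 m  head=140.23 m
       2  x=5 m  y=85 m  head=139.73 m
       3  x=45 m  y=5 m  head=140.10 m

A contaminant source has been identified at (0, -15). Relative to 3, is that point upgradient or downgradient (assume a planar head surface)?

downgradient

With h = a·x + b·y + c and 1 as origin, the differences give:
  (-65)·a + 50·b = -0.50
  (-25)·a + (-30)·b = -0.13
Eliminate b (×(-30) and ×50, subtract): 3200·a = 21.500 → a = ∂h/∂x = +0.006719
Back-substitute: b = ∂h/∂y = -0.001266.
Head at (0, -15) = 140.23 + (+0.006719)·(-70) + (-0.001266)·(-50) = 139.82 m.
That is lower than the 140.10 m at 3, so the point is downgradient.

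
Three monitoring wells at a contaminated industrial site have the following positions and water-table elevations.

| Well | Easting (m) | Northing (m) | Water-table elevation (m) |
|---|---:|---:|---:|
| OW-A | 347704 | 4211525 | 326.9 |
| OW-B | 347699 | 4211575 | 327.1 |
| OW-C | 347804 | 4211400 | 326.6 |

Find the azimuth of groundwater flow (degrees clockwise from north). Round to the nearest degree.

208°

Three-point gradient (reference OW-A): Δ to OW-B = (-5, 50, +0.2), Δ to OW-C = (100, -125, -0.3).
∂h/∂x = +0.002286, ∂h/∂y = +0.004229 (det = -4375).
Flow direction (−∇h) has components (-0.002286 E, -0.004229 N).
Azimuth = atan2(E, N) = atan2(-0.002286, -0.004229) = 208.4° ≈ 208°.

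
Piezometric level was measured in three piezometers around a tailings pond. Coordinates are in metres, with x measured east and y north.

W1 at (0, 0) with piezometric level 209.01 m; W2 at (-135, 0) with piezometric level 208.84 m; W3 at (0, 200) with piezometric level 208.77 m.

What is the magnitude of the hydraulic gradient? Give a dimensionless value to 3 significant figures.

0.00174

∂h/∂x = (208.84 − 209.01) / (-135 − 0) = +0.001259
∂h/∂y = (208.77 − 209.01) / (200 − 0) = -0.001200
|∇h| = √(0.001259² + -0.001200²) = 0.001739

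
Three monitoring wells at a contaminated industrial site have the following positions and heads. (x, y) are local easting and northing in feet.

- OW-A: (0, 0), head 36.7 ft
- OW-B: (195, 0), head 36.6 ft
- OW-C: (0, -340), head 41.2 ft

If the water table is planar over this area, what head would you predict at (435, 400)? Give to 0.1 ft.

31.2 ft

∂h/∂x = (36.6 − 36.7) / (195 − 0) = -0.0005128
∂h/∂y = (41.2 − 36.7) / (-340 − 0) = -0.01324
h(435, 400) = 36.7 + (-0.0005128)·(435) + (-0.01324)·(400) = 36.7 -0.223 -5.294 = 31.183 ft.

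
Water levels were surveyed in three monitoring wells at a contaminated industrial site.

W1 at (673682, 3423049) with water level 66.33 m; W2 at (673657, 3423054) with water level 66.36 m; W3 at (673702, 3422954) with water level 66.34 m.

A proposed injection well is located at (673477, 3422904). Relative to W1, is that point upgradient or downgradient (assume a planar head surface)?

upgradient

Taking W1 as reference: W2−W1 = (-25, 5, +0.03); W3−W1 = (20, -95, +0.01).
Solve a·Δx + b·Δy = Δh: det = (-25)·(-95) − 20·5 = 2275.
∂h/∂x = [(+0.03)·(-95) − (+0.01)·5] / 2275 = -0.001275
∂h/∂y = [(-25)·(+0.01) − 20·(+0.03)] / 2275 = -0.0003736
Head at (673477, 3422904) = 66.33 + (-0.001275)·(-205) + (-0.0003736)·(-145) = 66.65 m.
That is higher than the 66.33 m at W1, so the point is upgradient.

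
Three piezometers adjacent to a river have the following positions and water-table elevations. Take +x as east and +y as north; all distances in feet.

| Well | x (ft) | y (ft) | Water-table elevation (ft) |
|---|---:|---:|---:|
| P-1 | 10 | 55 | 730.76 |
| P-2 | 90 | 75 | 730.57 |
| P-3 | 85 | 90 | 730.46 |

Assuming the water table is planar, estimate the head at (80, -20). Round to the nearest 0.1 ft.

Differences from P-1: to P-2 (Δx, Δy, Δh) = (80, 20, -0.19); to P-3 = (75, 35, -0.30).
Solve a·Δx + b·Δy = Δh: det = 80·35 − 75·20 = 1300.
∂h/∂x = [(-0.19)·35 − (-0.30)·20] / 1300 = -0.0005000
∂h/∂y = [80·(-0.30) − 75·(-0.19)] / 1300 = -0.007500
h(80, -20) = 730.76 + (-0.0005000)·(70) + (-0.007500)·(-75) = 730.76 -0.035 +0.563 = 731.288 ft.

731.3 ft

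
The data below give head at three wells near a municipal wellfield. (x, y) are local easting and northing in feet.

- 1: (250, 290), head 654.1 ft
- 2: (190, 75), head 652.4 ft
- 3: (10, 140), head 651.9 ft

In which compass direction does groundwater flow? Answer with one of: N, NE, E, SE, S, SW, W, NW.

SW

Taking 1 as reference: 2−1 = (-60, -215, -1.7); 3−1 = (-240, -150, -2.2).
Solve a·Δx + b·Δy = Δh: det = (-60)·(-150) − (-240)·(-215) = -42600.
∂h/∂x = [(-1.7)·(-150) − (-2.2)·(-215)] / -42600 = +0.005117
∂h/∂y = [(-60)·(-2.2) − (-240)·(-1.7)] / -42600 = +0.006479
Flow = −∇h = (-0.005117 east, -0.006479 north), which points southwest.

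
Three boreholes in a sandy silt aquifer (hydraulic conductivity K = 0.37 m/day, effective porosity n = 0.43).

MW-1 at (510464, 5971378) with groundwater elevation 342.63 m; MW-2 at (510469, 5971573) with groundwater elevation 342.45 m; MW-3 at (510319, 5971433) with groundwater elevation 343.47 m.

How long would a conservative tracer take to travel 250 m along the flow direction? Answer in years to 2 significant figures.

Differences from MW-1: to MW-2 (Δx, Δy, Δh) = (5, 195, -0.18); to MW-3 = (-145, 55, +0.84).
Determinant of the coordinate differences = 5·55 − (-145)·195 = 28550.
∂h/∂x = [(-0.18)·55 − (+0.84)·195] / 28550 = -0.006084
∂h/∂y = [5·(+0.84) − (-145)·(-0.18)] / 28550 = -0.0007671
|∇h| = √(-0.006084² + -0.0007671²) = 0.006132
Seepage velocity v = K·i/n = 0.37 × 0.006132 / 0.43 = 0.005276 m/day.
t = 250 / 0.005276 = 4.738e+04 days = 130 years.

130 years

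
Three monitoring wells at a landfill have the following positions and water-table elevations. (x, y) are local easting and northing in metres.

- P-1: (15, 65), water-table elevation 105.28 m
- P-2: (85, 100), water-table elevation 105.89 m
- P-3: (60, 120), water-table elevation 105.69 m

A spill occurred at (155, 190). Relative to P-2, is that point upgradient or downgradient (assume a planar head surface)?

Taking P-1 as reference: P-2−P-1 = (70, 35, +0.61); P-3−P-1 = (45, 55, +0.41).
Determinant of the coordinate differences = 70·55 − 45·35 = 2275.
∂h/∂x = [(+0.61)·55 − (+0.41)·35] / 2275 = +0.008440
∂h/∂y = [70·(+0.41) − 45·(+0.61)] / 2275 = +0.0005495
Head at (155, 190) = 105.28 + (+0.008440)·(140) + (+0.0005495)·(125) = 106.53 m.
That is higher than the 105.89 m at P-2, so the point is upgradient.

upgradient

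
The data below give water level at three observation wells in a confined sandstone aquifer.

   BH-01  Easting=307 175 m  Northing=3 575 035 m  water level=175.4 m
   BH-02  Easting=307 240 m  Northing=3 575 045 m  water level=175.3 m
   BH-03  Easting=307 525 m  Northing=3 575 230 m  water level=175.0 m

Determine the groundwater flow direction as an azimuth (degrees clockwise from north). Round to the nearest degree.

120°

Three-point gradient (reference BH-01): Δ to BH-02 = (65, 10, -0.1), Δ to BH-03 = (350, 195, -0.4).
∂h/∂x = -0.001689, ∂h/∂y = +0.0009809 (det = 9175).
Flow direction (−∇h) has components (+0.001689 E, -0.0009809 N).
Azimuth = atan2(E, N) = atan2(+0.001689, -0.0009809) = 120.1° ≈ 120°.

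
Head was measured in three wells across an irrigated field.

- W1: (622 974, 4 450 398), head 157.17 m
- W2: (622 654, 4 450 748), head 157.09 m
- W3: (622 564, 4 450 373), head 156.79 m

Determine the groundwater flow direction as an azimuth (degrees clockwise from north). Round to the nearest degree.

Three-point gradient (reference W1): Δ to W2 = (-320, 350, -0.08), Δ to W3 = (-410, -25, -0.38).
∂h/∂x = +0.0008911, ∂h/∂y = +0.0005861 (det = 151500).
Flow direction (−∇h) has components (-0.0008911 E, -0.0005861 N).
Azimuth = atan2(E, N) = atan2(-0.0008911, -0.0005861) = 236.7° ≈ 237°.

237°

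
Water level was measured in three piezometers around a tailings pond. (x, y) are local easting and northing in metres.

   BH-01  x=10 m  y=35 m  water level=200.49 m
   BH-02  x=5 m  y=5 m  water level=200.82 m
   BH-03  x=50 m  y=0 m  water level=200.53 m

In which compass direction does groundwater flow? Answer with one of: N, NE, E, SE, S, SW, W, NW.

Differences from BH-01: to BH-02 (Δx, Δy, Δh) = (-5, -30, +0.33); to BH-03 = (40, -35, +0.04).
Solve a·Δx + b·Δy = Δh: det = (-5)·(-35) − 40·(-30) = 1375.
∂h/∂x = [(+0.33)·(-35) − (+0.04)·(-30)] / 1375 = -0.007527
∂h/∂y = [(-5)·(+0.04) − 40·(+0.33)] / 1375 = -0.009745
Flow = −∇h = (+0.007527 east, +0.009745 north), which points northeast.

NE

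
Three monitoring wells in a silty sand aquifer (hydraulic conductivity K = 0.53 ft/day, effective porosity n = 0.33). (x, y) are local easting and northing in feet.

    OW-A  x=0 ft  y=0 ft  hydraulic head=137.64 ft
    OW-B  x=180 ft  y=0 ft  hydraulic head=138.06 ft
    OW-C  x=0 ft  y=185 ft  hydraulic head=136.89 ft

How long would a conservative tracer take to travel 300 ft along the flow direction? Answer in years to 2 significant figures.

110 years

∂h/∂x = (138.06 − 137.64) / (180 − 0) = +0.002333
∂h/∂y = (136.89 − 137.64) / (185 − 0) = -0.004054
|∇h| = √(0.002333² + -0.004054²) = 0.004677
Seepage velocity v = K·i/n = 0.53 × 0.004677 / 0.33 = 0.007512 ft/day.
t = 300 / 0.007512 = 3.994e+04 days = 109 years.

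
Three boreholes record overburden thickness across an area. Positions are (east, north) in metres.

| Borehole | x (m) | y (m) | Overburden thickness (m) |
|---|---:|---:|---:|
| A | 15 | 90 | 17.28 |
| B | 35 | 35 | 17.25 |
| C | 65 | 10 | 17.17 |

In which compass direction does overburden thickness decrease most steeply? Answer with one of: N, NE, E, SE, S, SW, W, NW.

Differences from A: to B (Δx, Δy, Δh) = (20, -55, -0.03); to C = (50, -80, -0.11).
Solve a·Δx + b·Δy = Δd: det = 20·(-80) − 50·(-55) = 1150.
∂d/∂x = [(-0.03)·(-80) − (-0.11)·(-55)] / 1150 = -0.003174
∂d/∂y = [20·(-0.11) − 50·(-0.03)] / 1150 = -0.0006087
Steepest decrease is along −∇f = (+0.003174 E, +0.0006087 N) → east.

E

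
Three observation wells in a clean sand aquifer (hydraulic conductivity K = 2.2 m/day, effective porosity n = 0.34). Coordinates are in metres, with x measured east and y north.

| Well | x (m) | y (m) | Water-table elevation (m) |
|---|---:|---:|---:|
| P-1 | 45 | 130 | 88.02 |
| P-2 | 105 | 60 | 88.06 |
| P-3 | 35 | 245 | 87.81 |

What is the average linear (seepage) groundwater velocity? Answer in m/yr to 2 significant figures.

Three-point gradient (reference P-1): Δ to P-2 = (60, -70, +0.04), Δ to P-3 = (-10, 115, -0.21).
∂h/∂x = -0.001629, ∂h/∂y = -0.001968 (det = 6200).
|∇h| = √(-0.001629² + -0.001968²) = 0.002555
Seepage velocity v = K·i/n = 2.2 × 0.002555 / 0.34 = 0.01653 m/day = 6.038 m/yr.

6.0 m/yr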